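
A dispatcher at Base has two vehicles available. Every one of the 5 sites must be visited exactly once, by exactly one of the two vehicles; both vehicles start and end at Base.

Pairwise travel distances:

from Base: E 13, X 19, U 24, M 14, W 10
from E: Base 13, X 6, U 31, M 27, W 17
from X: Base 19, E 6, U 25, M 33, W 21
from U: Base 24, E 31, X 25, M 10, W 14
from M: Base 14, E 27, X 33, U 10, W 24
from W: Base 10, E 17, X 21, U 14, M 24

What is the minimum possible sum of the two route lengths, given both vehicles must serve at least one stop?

There are 2^4 − 1 = 15 ways to divide the 5 stops into two non-empty groups. For each, the best each vehicle can do is its own shortest tour through its group:
  {E} + {X, U, M, W}: 26 + 78 = 104
  {X} + {E, U, M, W}: 38 + 68 = 106
  {E, X} + {U, M, W}: 38 + 48 = 86
  {U} + {E, X, M, W}: 48 + 78 = 126
  {E, U} + {X, M, W}: 68 + 78 = 146
  {X, U} + {E, M, W}: 68 + 68 = 136
  … (15 splits in total)
Best: vehicle 1 Base → E → X → Base = 38; vehicle 2 Base → M → U → W → Base = 48; combined 86.

Minimum combined distance: 86.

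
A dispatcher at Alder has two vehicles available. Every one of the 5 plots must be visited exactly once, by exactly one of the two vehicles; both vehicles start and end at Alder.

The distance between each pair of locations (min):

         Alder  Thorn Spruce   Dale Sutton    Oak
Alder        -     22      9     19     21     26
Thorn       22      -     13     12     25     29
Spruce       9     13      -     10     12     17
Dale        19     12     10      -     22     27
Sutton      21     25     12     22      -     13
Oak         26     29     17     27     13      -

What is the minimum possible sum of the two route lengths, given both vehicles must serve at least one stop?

There are 2^4 − 1 = 15 ways to divide the 5 stops into two non-empty groups. For each, the best each vehicle can do is its own shortest tour through its group:
  {Thorn} + {Spruce, Dale, Sutton, Oak}: 44 + 80 = 124
  {Spruce} + {Thorn, Dale, Sutton, Oak}: 18 + 94 = 112
  {Thorn, Spruce} + {Dale, Sutton, Oak}: 44 + 80 = 124
  {Dale} + {Thorn, Spruce, Sutton, Oak}: 38 + 85 = 123
  {Thorn, Dale} + {Spruce, Sutton, Oak}: 53 + 60 = 113
  {Spruce, Dale} + {Thorn, Sutton, Oak}: 38 + 85 = 123
  … (15 splits in total)
Best: vehicle 1 Alder → Spruce → Alder = 18; vehicle 2 Alder → Dale → Thorn → Oak → Sutton → Alder = 94; combined 112.

Minimum combined distance: 112 min.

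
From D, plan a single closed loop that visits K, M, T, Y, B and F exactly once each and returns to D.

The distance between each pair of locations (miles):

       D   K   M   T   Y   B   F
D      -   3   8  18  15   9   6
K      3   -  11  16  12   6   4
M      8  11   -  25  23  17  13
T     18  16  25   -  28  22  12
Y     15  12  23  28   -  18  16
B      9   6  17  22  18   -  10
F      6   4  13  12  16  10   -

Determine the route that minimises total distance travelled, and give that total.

With 6 stops there are 6!/2 = 360 distinct round trips (a route and its reverse cost the same).
D-K-M-T-Y-B-F-D: 3+11+25+28+18+10+6 = 101
D-K-M-T-Y-F-B-D: 3+11+25+28+16+10+9 = 102
D-K-M-T-B-Y-F-D: 3+11+25+22+18+16+6 = 101
D-K-M-T-B-F-Y-D: 3+11+25+22+10+16+15 = 102
D-K-M-T-F-Y-B-D: 3+11+25+12+16+18+9 = 94
D-K-M-T-F-B-Y-D: 3+11+25+12+10+18+15 = 94
D-K-M-Y-T-B-F-D: 3+11+23+28+22+10+6 = 103
D-K-M-Y-T-F-B-D: 3+11+23+28+12+10+9 = 96
… (352 more)
D-K-Y-B-T-F-M-D: 3+12+18+22+12+13+8 = 88  ← best
The minimum is 88.
One optimal route: D → K → Y → B → T → F → M → D (or its reverse).

Minimum total distance: 88 miles.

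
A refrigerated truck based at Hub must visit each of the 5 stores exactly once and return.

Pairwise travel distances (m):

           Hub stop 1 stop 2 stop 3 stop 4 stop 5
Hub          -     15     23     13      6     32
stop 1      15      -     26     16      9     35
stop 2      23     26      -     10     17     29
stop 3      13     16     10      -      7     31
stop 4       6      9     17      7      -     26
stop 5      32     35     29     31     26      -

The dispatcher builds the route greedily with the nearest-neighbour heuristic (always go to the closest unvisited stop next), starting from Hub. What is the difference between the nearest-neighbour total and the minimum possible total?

Hub: stop 4=6, stop 3=13, stop 1=15, stop 2=23, stop 5=32 ⇒ stop 4
stop 4: stop 3=7, stop 1=9, stop 2=17, stop 5=26 ⇒ stop 3
stop 3: stop 2=10, stop 1=16, stop 5=31 ⇒ stop 2
stop 2: stop 1=26, stop 5=29 ⇒ stop 1
stop 1: stop 5=35 ⇒ stop 5
NN route Hub → stop 4 → stop 3 → stop 2 → stop 1 → stop 5 → Hub costs 116.
Optimal: Hub → stop 1 → stop 3 → stop 2 → stop 5 → stop 4 → Hub costs 102 (by enumerating all 60 distinct tours).
Excess = 116 − 102 = 14.

The nearest-neighbour route is 14 m longer than optimal.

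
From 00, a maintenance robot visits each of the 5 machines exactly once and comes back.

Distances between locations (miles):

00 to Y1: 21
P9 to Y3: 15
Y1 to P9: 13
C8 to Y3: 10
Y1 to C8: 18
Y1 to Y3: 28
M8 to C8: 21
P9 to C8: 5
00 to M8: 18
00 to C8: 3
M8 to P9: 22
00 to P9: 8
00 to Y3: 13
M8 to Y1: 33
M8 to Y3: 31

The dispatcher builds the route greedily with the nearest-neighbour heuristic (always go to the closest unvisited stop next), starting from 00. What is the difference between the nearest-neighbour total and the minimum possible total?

Excess over optimum: 6 miles.

00: C8=3, P9=8, Y3=13, M8=18, Y1=21 ⇒ C8
C8: P9=5, Y3=10, Y1=18, M8=21 ⇒ P9
P9: Y1=13, Y3=15, M8=22 ⇒ Y1
Y1: Y3=28, M8=33 ⇒ Y3
Y3: M8=31 ⇒ M8
NN route 00 → C8 → P9 → Y1 → Y3 → M8 → 00 costs 98.
Optimal: 00 → M8 → Y1 → P9 → C8 → Y3 → 00 costs 92 (by enumerating all 60 distinct tours).
Excess = 98 − 92 = 6.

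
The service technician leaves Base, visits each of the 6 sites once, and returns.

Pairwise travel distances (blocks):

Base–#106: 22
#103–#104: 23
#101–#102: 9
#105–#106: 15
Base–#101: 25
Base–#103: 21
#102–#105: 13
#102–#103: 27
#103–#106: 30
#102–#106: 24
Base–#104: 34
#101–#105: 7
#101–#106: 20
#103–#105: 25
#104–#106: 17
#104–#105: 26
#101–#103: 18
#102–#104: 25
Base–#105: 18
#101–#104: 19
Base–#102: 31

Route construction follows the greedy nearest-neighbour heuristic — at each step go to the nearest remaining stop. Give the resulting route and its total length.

119 blocks along Base → #105 → #101 → #102 → #106 → #104 → #103 → Base.

At Base the remaining stops are #105 18, #103 21, #106 22, #101 25, #102 31, #104 34; go to #105.
At #105 the remaining stops are #101 7, #102 13, #106 15, #103 25, #104 26; go to #101.
At #101 the remaining stops are #102 9, #103 18, #104 19, #106 20; go to #102.
At #102 the remaining stops are #106 24, #104 25, #103 27; go to #106.
At #106 the remaining stops are #104 17, #103 30; go to #104.
At #104 the remaining stops are #103 23; go to #103.
Return #103→Base: 21.
Total = 18 + 7 + 9 + 24 + 17 + 23 + 21 = 119.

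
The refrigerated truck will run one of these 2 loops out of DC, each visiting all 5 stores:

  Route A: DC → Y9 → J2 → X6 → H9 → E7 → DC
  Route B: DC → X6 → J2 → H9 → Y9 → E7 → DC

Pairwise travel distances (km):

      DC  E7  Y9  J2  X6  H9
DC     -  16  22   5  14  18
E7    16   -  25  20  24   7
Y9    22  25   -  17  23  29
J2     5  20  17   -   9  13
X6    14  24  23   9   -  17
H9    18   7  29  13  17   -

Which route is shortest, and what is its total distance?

Route A: 22 + 17 + 9 + 17 + 7 + 16 = 88
Route B: 14 + 9 + 13 + 29 + 25 + 16 = 106

Shortest is Route A, total 88 km.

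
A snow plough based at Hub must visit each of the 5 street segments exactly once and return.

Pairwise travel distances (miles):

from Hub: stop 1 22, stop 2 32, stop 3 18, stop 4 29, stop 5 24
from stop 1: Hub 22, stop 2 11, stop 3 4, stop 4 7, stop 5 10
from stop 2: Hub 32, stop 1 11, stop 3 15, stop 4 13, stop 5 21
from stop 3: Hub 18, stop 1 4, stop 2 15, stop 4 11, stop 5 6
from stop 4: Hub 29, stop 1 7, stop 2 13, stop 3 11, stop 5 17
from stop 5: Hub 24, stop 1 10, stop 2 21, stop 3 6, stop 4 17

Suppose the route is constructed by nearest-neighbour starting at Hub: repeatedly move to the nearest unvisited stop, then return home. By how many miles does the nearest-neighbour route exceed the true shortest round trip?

From Hub: stop 3=18, stop 1=22, stop 5=24, stop 4=29, stop 2=32 → choose stop 3 (18).
From stop 3: stop 1=4, stop 5=6, stop 4=11, stop 2=15 → choose stop 1 (4).
From stop 1: stop 4=7, stop 5=10, stop 2=11 → choose stop 4 (7).
From stop 4: stop 2=13, stop 5=17 → choose stop 2 (13).
From stop 2: stop 5=21 → choose stop 5 (21).
NN route Hub → stop 3 → stop 1 → stop 4 → stop 2 → stop 5 → Hub costs 87.
Optimal: Hub → stop 2 → stop 4 → stop 1 → stop 3 → stop 5 → Hub costs 86 (by enumerating all 60 distinct tours).
Excess = 87 − 86 = 1.

1 miles longer than the optimal tour.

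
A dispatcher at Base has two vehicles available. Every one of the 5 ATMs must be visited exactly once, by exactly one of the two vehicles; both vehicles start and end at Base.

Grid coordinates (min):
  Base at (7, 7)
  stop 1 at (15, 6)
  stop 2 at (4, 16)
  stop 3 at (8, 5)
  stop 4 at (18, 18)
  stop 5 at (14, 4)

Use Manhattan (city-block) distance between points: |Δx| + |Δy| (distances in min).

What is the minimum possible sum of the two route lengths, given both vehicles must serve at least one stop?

Minimum combined distance: 62 min.

There are 2^4 − 1 = 15 ways to divide the 5 stops into two non-empty groups. For each, the best each vehicle can do is its own shortest tour through its group:
  {stop 1} + {stop 2, stop 3, stop 4, stop 5}: 18 + 56 = 74
  {stop 2} + {stop 1, stop 3, stop 4, stop 5}: 24 + 50 = 74
  {stop 1, stop 2} + {stop 3, stop 4, stop 5}: 42 + 50 = 92
  {stop 3} + {stop 1, stop 2, stop 4, stop 5}: 6 + 56 = 62
  {stop 1, stop 3} + {stop 2, stop 4, stop 5}: 20 + 56 = 76
  {stop 2, stop 3} + {stop 1, stop 4, stop 5}: 30 + 50 = 80
  … (15 splits in total)
Best: vehicle 1 Base → stop 3 → Base = 6; vehicle 2 Base → stop 2 → stop 4 → stop 1 → stop 5 → Base = 56; combined 62.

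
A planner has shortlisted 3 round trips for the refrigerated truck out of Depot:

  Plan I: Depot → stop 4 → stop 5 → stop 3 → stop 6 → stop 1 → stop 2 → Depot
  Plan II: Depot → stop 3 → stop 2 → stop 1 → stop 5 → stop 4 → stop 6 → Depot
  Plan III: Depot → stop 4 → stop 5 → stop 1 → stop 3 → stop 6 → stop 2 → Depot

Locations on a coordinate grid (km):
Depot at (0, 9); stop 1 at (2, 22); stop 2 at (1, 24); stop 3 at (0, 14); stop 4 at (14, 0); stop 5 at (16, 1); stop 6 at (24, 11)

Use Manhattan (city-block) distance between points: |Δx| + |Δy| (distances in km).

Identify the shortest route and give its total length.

Plan I: 23 + 3 + 29 + 27 + 33 + 3 + 16 = 134
Plan II: 5 + 11 + 3 + 35 + 3 + 21 + 26 = 104
Plan III: 23 + 3 + 35 + 10 + 27 + 36 + 16 = 150

Shortest is Plan II, total 104 km.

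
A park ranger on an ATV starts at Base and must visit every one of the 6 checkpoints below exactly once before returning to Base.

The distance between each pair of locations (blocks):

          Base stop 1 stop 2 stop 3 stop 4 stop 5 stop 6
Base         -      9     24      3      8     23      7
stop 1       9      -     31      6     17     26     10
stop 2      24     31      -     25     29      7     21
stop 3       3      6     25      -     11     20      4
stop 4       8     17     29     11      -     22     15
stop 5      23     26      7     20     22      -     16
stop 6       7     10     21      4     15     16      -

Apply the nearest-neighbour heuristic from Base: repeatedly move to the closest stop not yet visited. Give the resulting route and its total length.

Total distance 87 blocks via the nearest-neighbour route Base → stop 3 → stop 6 → stop 1 → stop 4 → stop 5 → stop 2 → Base.

From Base: distances to unvisited — stop 3=3, stop 6=7, stop 4=8, stop 1=9, stop 5=23, stop 2=24. Nearest is stop 3 (3).
From stop 3: distances to unvisited — stop 6=4, stop 1=6, stop 4=11, stop 5=20, stop 2=25. Nearest is stop 6 (4).
From stop 6: distances to unvisited — stop 1=10, stop 4=15, stop 5=16, stop 2=21. Nearest is stop 1 (10).
From stop 1: distances to unvisited — stop 4=17, stop 5=26, stop 2=31. Nearest is stop 4 (17).
From stop 4: distances to unvisited — stop 5=22, stop 2=29. Nearest is stop 5 (22).
From stop 5: distances to unvisited — stop 2=7. Nearest is stop 2 (7).
Return stop 2→Base: 24.
Total = 3 + 4 + 10 + 17 + 22 + 7 + 24 = 87.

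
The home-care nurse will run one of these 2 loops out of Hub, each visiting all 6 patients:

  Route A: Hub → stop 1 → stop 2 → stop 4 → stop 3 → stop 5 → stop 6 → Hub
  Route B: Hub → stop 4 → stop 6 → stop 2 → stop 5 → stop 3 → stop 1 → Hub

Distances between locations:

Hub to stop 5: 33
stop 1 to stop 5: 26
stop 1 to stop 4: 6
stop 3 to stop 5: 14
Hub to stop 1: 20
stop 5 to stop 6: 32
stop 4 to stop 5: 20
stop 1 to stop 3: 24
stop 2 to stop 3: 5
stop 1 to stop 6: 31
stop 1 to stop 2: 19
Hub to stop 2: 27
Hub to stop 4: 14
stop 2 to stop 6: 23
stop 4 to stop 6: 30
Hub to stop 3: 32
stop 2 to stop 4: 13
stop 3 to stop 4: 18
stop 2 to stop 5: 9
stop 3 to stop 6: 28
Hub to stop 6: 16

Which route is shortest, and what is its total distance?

Route A: 20 + 19 + 13 + 18 + 14 + 32 + 16 = 132
Route B: 14 + 30 + 23 + 9 + 14 + 24 + 20 = 134

132 — Route A is the shortest.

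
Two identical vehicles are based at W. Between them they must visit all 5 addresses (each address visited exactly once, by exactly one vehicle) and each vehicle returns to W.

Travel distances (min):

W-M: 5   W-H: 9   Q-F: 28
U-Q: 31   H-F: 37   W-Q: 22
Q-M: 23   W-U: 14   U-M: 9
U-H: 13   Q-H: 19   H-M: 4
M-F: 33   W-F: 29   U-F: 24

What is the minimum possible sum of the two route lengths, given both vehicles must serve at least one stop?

There are 2^4 − 1 = 15 ways to divide the 5 stops into two non-empty groups. For each, the best each vehicle can do is its own shortest tour through its group:
  {U} + {Q, H, M, F}: 28 + 85 = 113
  {Q} + {U, H, M, F}: 44 + 75 = 119
  {U, Q} + {H, M, F}: 67 + 75 = 142
  {H} + {U, Q, M, F}: 18 + 88 = 106
  {U, H} + {Q, M, F}: 36 + 85 = 121
  {Q, H} + {U, M, F}: 50 + 67 = 117
  … (15 splits in total)
  {M} + {U, Q, H, F}: 10 + 94 = 104  ← best
Best: vehicle 1 W → M → W = 10; vehicle 2 W → U → F → Q → H → W = 94; combined 104.

Minimum combined distance: 104 min.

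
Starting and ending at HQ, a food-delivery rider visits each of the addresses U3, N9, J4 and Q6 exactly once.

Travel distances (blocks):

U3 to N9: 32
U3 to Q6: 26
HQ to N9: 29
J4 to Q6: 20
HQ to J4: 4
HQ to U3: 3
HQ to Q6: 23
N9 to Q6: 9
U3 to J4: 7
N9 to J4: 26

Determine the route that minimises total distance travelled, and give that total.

There are 12 distinct closed tours to check (reversals are equivalent).
HQ → U3 → N9 → J4 → Q6 → HQ: 3+32+26+20+23 = 104
HQ → U3 → N9 → Q6 → J4 → HQ: 3+32+9+20+4 = 68
HQ → U3 → J4 → N9 → Q6 → HQ: 3+7+26+9+23 = 68
HQ → U3 → J4 → Q6 → N9 → HQ: 3+7+20+9+29 = 68
HQ → U3 → Q6 → N9 → J4 → HQ: 3+26+9+26+4 = 68
HQ → U3 → Q6 → J4 → N9 → HQ: 3+26+20+26+29 = 104
HQ → N9 → U3 → J4 → Q6 → HQ: 29+32+7+20+23 = 111
HQ → N9 → U3 → Q6 → J4 → HQ: 29+32+26+20+4 = 111
HQ → N9 → J4 → U3 → Q6 → HQ: 29+26+7+26+23 = 111
HQ → N9 → Q6 → U3 → J4 → HQ: 29+9+26+7+4 = 75
HQ → J4 → U3 → N9 → Q6 → HQ: 4+7+32+9+23 = 75
HQ → J4 → N9 → U3 → Q6 → HQ: 4+26+32+26+23 = 111
The minimum is 68.
One optimal route: HQ → U3 → N9 → Q6 → J4 → HQ (or its reverse).

68 blocks — the shortest possible round trip.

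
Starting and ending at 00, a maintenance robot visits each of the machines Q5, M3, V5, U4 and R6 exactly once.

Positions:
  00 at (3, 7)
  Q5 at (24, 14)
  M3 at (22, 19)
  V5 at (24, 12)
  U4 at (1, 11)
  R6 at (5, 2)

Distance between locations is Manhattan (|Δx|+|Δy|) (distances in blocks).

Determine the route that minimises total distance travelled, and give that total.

With 5 stops there are 5!/2 = 60 distinct round trips (a route and its reverse cost the same).
00-Q5-M3-V5-U4-R6-00: 28+7+9+24+13+7 = 88
00-Q5-M3-V5-R6-U4-00: 28+7+9+29+13+6 = 92
00-Q5-M3-U4-V5-R6-00: 28+7+29+24+29+7 = 124
00-Q5-M3-U4-R6-V5-00: 28+7+29+13+29+26 = 132
00-Q5-M3-R6-V5-U4-00: 28+7+34+29+24+6 = 128
00-Q5-M3-R6-U4-V5-00: 28+7+34+13+24+26 = 132
00-Q5-V5-M3-U4-R6-00: 28+2+9+29+13+7 = 88
00-Q5-V5-M3-R6-U4-00: 28+2+9+34+13+6 = 92
00-Q5-V5-U4-M3-R6-00: 28+2+24+29+34+7 = 124
00-Q5-V5-U4-R6-M3-00: 28+2+24+13+34+31 = 132
00-Q5-V5-R6-M3-U4-00: 28+2+29+34+29+6 = 128
00-Q5-V5-R6-U4-M3-00: 28+2+29+13+29+31 = 132
00-Q5-U4-M3-V5-R6-00: 28+26+29+9+29+7 = 128
00-Q5-U4-M3-R6-V5-00: 28+26+29+34+29+26 = 172
… (46 more)
00-U4-M3-Q5-V5-R6-00: 6+29+7+2+29+7 = 80  ← best
The minimum is 80.
One optimal route: 00 → U4 → M3 → Q5 → V5 → R6 → 00 (or its reverse).

Minimum total distance: 80 blocks.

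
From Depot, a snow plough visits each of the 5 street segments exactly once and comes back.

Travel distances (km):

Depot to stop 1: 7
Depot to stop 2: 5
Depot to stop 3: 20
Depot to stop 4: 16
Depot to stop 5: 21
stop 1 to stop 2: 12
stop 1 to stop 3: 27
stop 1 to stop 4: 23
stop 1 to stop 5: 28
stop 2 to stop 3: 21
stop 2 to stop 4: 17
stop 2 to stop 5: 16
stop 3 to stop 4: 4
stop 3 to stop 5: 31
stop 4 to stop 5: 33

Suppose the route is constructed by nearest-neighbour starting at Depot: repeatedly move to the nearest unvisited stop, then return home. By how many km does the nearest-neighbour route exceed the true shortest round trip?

10 km longer than the optimal tour.

From Depot: stop 2=5, stop 1=7, stop 4=16, stop 3=20, stop 5=21 → choose stop 2 (5).
From stop 2: stop 1=12, stop 5=16, stop 4=17, stop 3=21 → choose stop 1 (12).
From stop 1: stop 4=23, stop 3=27, stop 5=28 → choose stop 4 (23).
From stop 4: stop 3=4, stop 5=33 → choose stop 3 (4).
From stop 3: stop 5=31 → choose stop 5 (31).
NN route Depot → stop 2 → stop 1 → stop 4 → stop 3 → stop 5 → Depot costs 96.
Optimal: Depot → stop 1 → stop 2 → stop 5 → stop 3 → stop 4 → Depot costs 86 (by enumerating all 60 distinct tours).
Excess = 96 − 86 = 10.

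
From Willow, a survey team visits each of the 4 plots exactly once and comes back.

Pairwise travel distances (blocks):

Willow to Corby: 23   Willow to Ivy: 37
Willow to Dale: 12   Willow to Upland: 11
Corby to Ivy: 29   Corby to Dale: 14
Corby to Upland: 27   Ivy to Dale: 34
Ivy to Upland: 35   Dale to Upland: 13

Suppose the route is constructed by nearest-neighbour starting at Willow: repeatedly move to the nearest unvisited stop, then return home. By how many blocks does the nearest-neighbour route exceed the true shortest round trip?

The nearest-neighbour route is 3 blocks longer than optimal.

Willow: Upland=11, Dale=12, Corby=23, Ivy=37 ⇒ Upland
Upland: Dale=13, Corby=27, Ivy=35 ⇒ Dale
Dale: Corby=14, Ivy=34 ⇒ Corby
Corby: Ivy=29 ⇒ Ivy
NN route Willow → Upland → Dale → Corby → Ivy → Willow costs 104.
Optimal: Willow → Dale → Corby → Ivy → Upland → Willow costs 101 (by enumerating all 12 distinct tours).
Excess = 104 − 101 = 3.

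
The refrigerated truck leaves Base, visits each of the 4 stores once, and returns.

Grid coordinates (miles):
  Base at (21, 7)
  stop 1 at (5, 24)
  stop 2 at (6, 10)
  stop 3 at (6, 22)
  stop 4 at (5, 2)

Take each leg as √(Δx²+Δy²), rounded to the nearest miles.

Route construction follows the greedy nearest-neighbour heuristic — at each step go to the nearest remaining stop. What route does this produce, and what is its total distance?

Base → [stop 2:15 / stop 4:17 / stop 3:21 / stop 1:23] → stop 2 (15)
stop 2 → [stop 4:8 / stop 3:12 / stop 1:14] → stop 4 (8)
stop 4 → [stop 3:20 / stop 1:22] → stop 3 (20)
stop 3 → [stop 1:2] → stop 1 (2)
Return stop 1→Base: 23.
Total = 15 + 8 + 20 + 2 + 23 = 68.

Total distance 68 miles via the nearest-neighbour route Base → stop 2 → stop 4 → stop 3 → stop 1 → Base.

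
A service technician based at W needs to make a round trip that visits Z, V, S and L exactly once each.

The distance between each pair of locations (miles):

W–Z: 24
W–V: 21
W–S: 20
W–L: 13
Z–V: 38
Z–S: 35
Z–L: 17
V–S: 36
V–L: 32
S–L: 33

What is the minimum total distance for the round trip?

122 miles — the shortest possible round trip.

There are 12 distinct closed tours to check (reversals are equivalent).
W-Z-V-S-L-W: 24+38+36+33+13 = 144
W-Z-V-L-S-W: 24+38+32+33+20 = 147
W-Z-S-V-L-W: 24+35+36+32+13 = 140
W-Z-S-L-V-W: 24+35+33+32+21 = 145
W-Z-L-V-S-W: 24+17+32+36+20 = 129
W-Z-L-S-V-W: 24+17+33+36+21 = 131
W-V-Z-S-L-W: 21+38+35+33+13 = 140
W-V-Z-L-S-W: 21+38+17+33+20 = 129
W-V-S-Z-L-W: 21+36+35+17+13 = 122
W-V-L-Z-S-W: 21+32+17+35+20 = 125
W-S-Z-V-L-W: 20+35+38+32+13 = 138
W-S-V-Z-L-W: 20+36+38+17+13 = 124
The minimum is 122.
One optimal route: W → V → S → Z → L → W (or its reverse).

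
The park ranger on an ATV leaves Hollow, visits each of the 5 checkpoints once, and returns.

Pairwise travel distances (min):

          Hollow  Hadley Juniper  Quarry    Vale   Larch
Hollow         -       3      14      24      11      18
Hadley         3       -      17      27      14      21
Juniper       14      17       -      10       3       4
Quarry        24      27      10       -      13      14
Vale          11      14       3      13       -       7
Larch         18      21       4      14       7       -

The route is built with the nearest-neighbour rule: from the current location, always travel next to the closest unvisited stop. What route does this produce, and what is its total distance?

At Hollow the remaining stops are Hadley 3, Vale 11, Juniper 14, Larch 18, Quarry 24; go to Hadley.
At Hadley the remaining stops are Vale 14, Juniper 17, Larch 21, Quarry 27; go to Vale.
At Vale the remaining stops are Juniper 3, Larch 7, Quarry 13; go to Juniper.
At Juniper the remaining stops are Larch 4, Quarry 10; go to Larch.
At Larch the remaining stops are Quarry 14; go to Quarry.
Return Quarry→Hollow: 24.
Total = 3 + 14 + 3 + 4 + 14 + 24 = 62.

62 min along Hollow → Hadley → Vale → Juniper → Larch → Quarry → Hollow.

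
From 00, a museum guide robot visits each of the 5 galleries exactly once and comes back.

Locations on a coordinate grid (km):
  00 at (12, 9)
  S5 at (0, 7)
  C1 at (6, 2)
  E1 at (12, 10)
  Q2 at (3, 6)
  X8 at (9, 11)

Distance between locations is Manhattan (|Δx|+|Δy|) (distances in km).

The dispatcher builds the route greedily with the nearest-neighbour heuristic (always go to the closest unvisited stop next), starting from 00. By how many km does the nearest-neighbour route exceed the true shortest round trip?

2 km longer than the optimal tour.

00: E1=1, X8=5, Q2=12, C1=13, S5=14 ⇒ E1
E1: X8=4, Q2=13, C1=14, S5=15 ⇒ X8
X8: Q2=11, C1=12, S5=13 ⇒ Q2
Q2: S5=4, C1=7 ⇒ S5
S5: C1=11 ⇒ C1
NN route 00 → E1 → X8 → Q2 → S5 → C1 → 00 costs 44.
Optimal: 00 → S5 → Q2 → C1 → X8 → E1 → 00 costs 42 (by enumerating all 60 distinct tours).
Excess = 44 − 42 = 2.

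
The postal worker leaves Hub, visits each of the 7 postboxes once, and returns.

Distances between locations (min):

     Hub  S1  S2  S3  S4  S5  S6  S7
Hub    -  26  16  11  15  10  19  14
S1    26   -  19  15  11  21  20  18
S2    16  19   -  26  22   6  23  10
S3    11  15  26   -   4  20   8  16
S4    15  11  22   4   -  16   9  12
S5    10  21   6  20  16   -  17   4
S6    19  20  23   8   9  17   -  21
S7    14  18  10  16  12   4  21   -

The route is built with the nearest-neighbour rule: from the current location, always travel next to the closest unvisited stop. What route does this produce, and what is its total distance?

From Hub: distances to unvisited — S5=10, S3=11, S7=14, S4=15, S2=16, S6=19, S1=26. Nearest is S5 (10).
From S5: distances to unvisited — S7=4, S2=6, S4=16, S6=17, S3=20, S1=21. Nearest is S7 (4).
From S7: distances to unvisited — S2=10, S4=12, S3=16, S1=18, S6=21. Nearest is S2 (10).
From S2: distances to unvisited — S1=19, S4=22, S6=23, S3=26. Nearest is S1 (19).
From S1: distances to unvisited — S4=11, S3=15, S6=20. Nearest is S4 (11).
From S4: distances to unvisited — S3=4, S6=9. Nearest is S3 (4).
From S3: distances to unvisited — S6=8. Nearest is S6 (8).
Return S6→Hub: 19.
Total = 10 + 4 + 10 + 19 + 11 + 4 + 8 + 19 = 85.

Nearest-neighbour total = 85 min; route Hub → S5 → S7 → S2 → S1 → S4 → S3 → S6 → Hub.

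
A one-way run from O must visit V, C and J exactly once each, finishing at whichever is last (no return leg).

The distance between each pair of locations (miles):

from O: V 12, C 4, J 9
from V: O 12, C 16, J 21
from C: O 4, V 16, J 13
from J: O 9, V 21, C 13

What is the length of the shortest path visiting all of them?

There are 3! = 6 possible orderings.
O→V→C→J: 12+16+13 = 41
O→V→J→C: 12+21+13 = 46
O→C→V→J: 4+16+21 = 41
O→C→J→V: 4+13+21 = 38
O→J→V→C: 9+21+16 = 46
O→J→C→V: 9+13+16 = 38
The minimum is 38.
One shortest path: O → C → J → V.

38 miles — the minimum one-way total.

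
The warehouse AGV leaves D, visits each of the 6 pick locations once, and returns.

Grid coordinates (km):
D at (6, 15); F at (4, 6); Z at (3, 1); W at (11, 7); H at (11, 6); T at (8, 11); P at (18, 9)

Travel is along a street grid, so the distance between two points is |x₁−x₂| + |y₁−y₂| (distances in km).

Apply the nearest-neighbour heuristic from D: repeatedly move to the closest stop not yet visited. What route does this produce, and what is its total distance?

Nearest-neighbour total = 68 km; route D → T → W → H → F → Z → P → D.

D → [T:6 / F:11 / W:13 / H:14 / Z:17 / P:18] → T (6)
T → [W:7 / H:8 / F:9 / P:12 / Z:15] → W (7)
W → [H:1 / F:8 / P:9 / Z:14] → H (1)
H → [F:7 / P:10 / Z:13] → F (7)
F → [Z:6 / P:17] → Z (6)
Z → [P:23] → P (23)
Return P→D: 18.
Total = 6 + 7 + 1 + 7 + 6 + 23 + 18 = 68.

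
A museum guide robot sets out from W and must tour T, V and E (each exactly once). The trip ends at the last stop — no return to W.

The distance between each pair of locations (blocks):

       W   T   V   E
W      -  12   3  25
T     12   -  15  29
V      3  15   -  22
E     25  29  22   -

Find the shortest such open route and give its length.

There are 3! = 6 possible orderings.
W - T - V - E: 12+15+22 = 49
W - T - E - V: 12+29+22 = 63
W - V - T - E: 3+15+29 = 47
W - V - E - T: 3+22+29 = 54
W - E - T - V: 25+29+15 = 69
W - E - V - T: 25+22+15 = 62
The minimum is 47.
One shortest path: W → V → T → E.

47 blocks — the minimum one-way total.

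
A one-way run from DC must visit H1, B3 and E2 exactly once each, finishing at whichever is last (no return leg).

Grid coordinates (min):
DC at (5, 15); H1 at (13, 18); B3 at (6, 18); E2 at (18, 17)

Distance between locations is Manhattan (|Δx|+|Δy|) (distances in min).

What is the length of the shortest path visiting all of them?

There are 3! = 6 possible orderings.
DC - H1 - B3 - E2: 11+7+13 = 31
DC - H1 - E2 - B3: 11+6+13 = 30
DC - B3 - H1 - E2: 4+7+6 = 17
DC - B3 - E2 - H1: 4+13+6 = 23
DC - E2 - H1 - B3: 15+6+7 = 28
DC - E2 - B3 - H1: 15+13+7 = 35
The minimum is 17.
One shortest path: DC → B3 → H1 → E2.

Shortest open route: 17 min.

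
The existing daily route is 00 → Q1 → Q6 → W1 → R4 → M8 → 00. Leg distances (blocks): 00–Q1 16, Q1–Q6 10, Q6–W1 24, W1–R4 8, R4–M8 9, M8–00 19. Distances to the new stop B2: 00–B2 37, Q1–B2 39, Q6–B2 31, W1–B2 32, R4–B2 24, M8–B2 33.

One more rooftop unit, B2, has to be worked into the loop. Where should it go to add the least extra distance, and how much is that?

Minimum extra distance: 39 blocks, inserting B2 between Q6 and W1.

Insertion cost between consecutive stops i–j is d(i,B2) + d(B2,j) − d(i,j):
  between 00 and Q1: 37 + 39 − 16 = 60
  between Q1 and Q6: 39 + 31 − 10 = 60
  between Q6 and W1: 31 + 32 − 24 = 39
  between W1 and R4: 32 + 24 − 8 = 48
  between R4 and M8: 24 + 33 − 9 = 48
  between M8 and 00: 33 + 37 − 19 = 51
Cheapest insertion is between Q6 and W1, adding 39.
New total = 86 + 39 = 125.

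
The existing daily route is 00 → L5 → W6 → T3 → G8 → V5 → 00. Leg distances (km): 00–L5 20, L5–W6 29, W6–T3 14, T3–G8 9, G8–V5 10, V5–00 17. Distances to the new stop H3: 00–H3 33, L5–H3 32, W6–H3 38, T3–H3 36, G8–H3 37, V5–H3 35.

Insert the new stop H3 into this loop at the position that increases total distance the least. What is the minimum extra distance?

Insertion cost between consecutive stops i–j is d(i,H3) + d(H3,j) − d(i,j):
  between 00 and L5: 33 + 32 − 20 = 45
  between L5 and W6: 32 + 38 − 29 = 41
  between W6 and T3: 38 + 36 − 14 = 60
  between T3 and G8: 36 + 37 − 9 = 64
  between G8 and V5: 37 + 35 − 10 = 62
  between V5 and 00: 35 + 33 − 17 = 51
Cheapest insertion is between L5 and W6, adding 41.
New total = 99 + 41 = 140.

Minimum extra distance: 41 km, inserting H3 between L5 and W6.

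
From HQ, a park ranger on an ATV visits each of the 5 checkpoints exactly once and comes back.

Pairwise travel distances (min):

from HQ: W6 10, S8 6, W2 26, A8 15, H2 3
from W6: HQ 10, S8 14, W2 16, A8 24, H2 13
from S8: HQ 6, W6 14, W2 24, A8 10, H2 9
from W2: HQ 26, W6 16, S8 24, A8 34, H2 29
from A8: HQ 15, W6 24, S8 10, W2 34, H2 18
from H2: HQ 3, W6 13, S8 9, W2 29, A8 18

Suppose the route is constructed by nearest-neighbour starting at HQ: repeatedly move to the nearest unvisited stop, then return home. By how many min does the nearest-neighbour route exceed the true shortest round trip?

HQ: H2=3, S8=6, W6=10, A8=15, W2=26 ⇒ H2
H2: S8=9, W6=13, A8=18, W2=29 ⇒ S8
S8: A8=10, W6=14, W2=24 ⇒ A8
A8: W6=24, W2=34 ⇒ W6
W6: W2=16 ⇒ W2
NN route HQ → H2 → S8 → A8 → W6 → W2 → HQ costs 88.
Optimal: HQ → W6 → W2 → S8 → A8 → H2 → HQ costs 81 (by enumerating all 60 distinct tours).
Excess = 88 − 81 = 7.

Excess over optimum: 7 min.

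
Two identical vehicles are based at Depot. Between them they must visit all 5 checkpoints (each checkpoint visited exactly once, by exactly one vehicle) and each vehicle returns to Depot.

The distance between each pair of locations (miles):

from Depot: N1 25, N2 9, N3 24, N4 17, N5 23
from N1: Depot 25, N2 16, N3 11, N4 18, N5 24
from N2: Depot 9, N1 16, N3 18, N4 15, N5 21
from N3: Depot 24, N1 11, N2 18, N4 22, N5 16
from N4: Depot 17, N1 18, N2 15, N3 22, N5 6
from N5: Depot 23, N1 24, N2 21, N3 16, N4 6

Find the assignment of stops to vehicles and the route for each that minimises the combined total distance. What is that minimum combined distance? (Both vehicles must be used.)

Minimum combined distance: 93 miles.

There are 2^4 − 1 = 15 ways to divide the 5 stops into two non-empty groups. For each, the best each vehicle can do is its own shortest tour through its group:
  {N1} + {N2, N3, N4, N5}: 50 + 66 = 116
  {N2} + {N1, N3, N4, N5}: 18 + 75 = 93
  {N1, N2} + {N3, N4, N5}: 50 + 63 = 113
  {N3} + {N1, N2, N4, N5}: 48 + 72 = 120
  {N1, N3} + {N2, N4, N5}: 60 + 53 = 113
  {N2, N3} + {N1, N4, N5}: 51 + 72 = 123
  … (15 splits in total)
Best: vehicle 1 Depot → N2 → Depot = 18; vehicle 2 Depot → N1 → N3 → N5 → N4 → Depot = 75; combined 93.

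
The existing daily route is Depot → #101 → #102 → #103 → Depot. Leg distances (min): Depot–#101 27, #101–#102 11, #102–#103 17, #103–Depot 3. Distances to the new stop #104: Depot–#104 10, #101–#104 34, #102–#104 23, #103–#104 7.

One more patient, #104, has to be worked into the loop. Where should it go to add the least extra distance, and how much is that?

Adding 13 min by placing #104 on the #102–#103 leg.

Insertion cost between consecutive stops i–j is d(i,#104) + d(#104,j) − d(i,j):
  between Depot and #101: 10 + 34 − 27 = 17
  between #101 and #102: 34 + 23 − 11 = 46
  between #102 and #103: 23 + 7 − 17 = 13
  between #103 and Depot: 7 + 10 − 3 = 14
Cheapest insertion is between #102 and #103, adding 13.
New total = 58 + 13 = 71.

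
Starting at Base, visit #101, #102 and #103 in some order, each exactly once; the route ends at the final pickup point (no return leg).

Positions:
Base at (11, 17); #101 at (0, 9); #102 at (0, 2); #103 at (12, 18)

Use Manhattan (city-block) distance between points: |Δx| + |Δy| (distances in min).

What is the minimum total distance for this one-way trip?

There are 3! = 6 possible orderings.
Base - #101 - #102 - #103: 19+7+28 = 54
Base - #101 - #103 - #102: 19+21+28 = 68
Base - #102 - #101 - #103: 26+7+21 = 54
Base - #102 - #103 - #101: 26+28+21 = 75
Base - #103 - #101 - #102: 2+21+7 = 30
Base - #103 - #102 - #101: 2+28+7 = 37
The minimum is 30.
One shortest path: Base → #103 → #101 → #102.

Shortest open route: 30 min.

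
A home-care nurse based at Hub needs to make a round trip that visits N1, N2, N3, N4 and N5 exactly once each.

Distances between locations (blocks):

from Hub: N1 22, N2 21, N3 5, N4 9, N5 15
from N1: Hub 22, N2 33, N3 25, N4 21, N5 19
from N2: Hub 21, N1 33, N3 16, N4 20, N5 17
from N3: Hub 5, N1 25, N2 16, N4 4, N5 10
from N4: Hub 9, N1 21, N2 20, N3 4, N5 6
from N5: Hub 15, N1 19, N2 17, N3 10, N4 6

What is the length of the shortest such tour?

With 5 stops there are 5!/2 = 60 distinct round trips (a route and its reverse cost the same).
Hub - N1 - N2 - N3 - N4 - N5 - Hub: 22+33+16+4+6+15 = 96
Hub - N1 - N2 - N3 - N5 - N4 - Hub: 22+33+16+10+6+9 = 96
Hub - N1 - N2 - N4 - N3 - N5 - Hub: 22+33+20+4+10+15 = 104
Hub - N1 - N2 - N4 - N5 - N3 - Hub: 22+33+20+6+10+5 = 96
Hub - N1 - N2 - N5 - N3 - N4 - Hub: 22+33+17+10+4+9 = 95
Hub - N1 - N2 - N5 - N4 - N3 - Hub: 22+33+17+6+4+5 = 87
Hub - N1 - N3 - N2 - N4 - N5 - Hub: 22+25+16+20+6+15 = 104
Hub - N1 - N3 - N2 - N5 - N4 - Hub: 22+25+16+17+6+9 = 95
Hub - N1 - N3 - N4 - N2 - N5 - Hub: 22+25+4+20+17+15 = 103
Hub - N1 - N3 - N4 - N5 - N2 - Hub: 22+25+4+6+17+21 = 95
Hub - N1 - N3 - N5 - N2 - N4 - Hub: 22+25+10+17+20+9 = 103
Hub - N1 - N3 - N5 - N4 - N2 - Hub: 22+25+10+6+20+21 = 104
Hub - N1 - N4 - N2 - N3 - N5 - Hub: 22+21+20+16+10+15 = 104
Hub - N1 - N4 - N2 - N5 - N3 - Hub: 22+21+20+17+10+5 = 95
… (46 more)
The minimum is 87.
One optimal route: Hub → N1 → N2 → N5 → N4 → N3 → Hub (or its reverse).

Shortest round trip = 87 blocks.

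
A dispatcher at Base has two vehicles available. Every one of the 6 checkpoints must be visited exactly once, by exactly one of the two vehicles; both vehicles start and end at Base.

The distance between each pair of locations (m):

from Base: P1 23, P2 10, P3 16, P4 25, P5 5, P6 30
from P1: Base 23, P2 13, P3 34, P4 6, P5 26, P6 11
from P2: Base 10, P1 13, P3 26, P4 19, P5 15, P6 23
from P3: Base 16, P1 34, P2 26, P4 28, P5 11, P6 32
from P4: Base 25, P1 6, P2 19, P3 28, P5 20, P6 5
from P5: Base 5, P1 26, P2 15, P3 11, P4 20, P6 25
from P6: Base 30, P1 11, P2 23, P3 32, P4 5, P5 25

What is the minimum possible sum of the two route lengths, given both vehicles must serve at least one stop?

Check every non-empty split of the stops between the two vehicles; for each half take its own optimal tour:
  {P1} + {P2, P3, P4, P5, P6}: 46 + 82 = 128
  {P2} + {P1, P3, P4, P5, P6}: 20 + 82 = 102
  {P1, P2} + {P3, P4, P5, P6}: 46 + 78 = 124
  {P3} + {P1, P2, P4, P5, P6}: 32 + 64 = 96
  {P1, P3} + {P2, P4, P5, P6}: 73 + 63 = 136
  {P2, P3} + {P1, P4, P5, P6}: 52 + 64 = 116
  … (31 splits in total)
  {P5} + {P1, P2, P3, P4, P6}: 10 + 82 = 92  ← best
Best: vehicle 1 Base → P5 → Base = 10; vehicle 2 Base → P2 → P1 → P4 → P6 → P3 → Base = 82; combined 92.

92 m — the smallest possible combined total.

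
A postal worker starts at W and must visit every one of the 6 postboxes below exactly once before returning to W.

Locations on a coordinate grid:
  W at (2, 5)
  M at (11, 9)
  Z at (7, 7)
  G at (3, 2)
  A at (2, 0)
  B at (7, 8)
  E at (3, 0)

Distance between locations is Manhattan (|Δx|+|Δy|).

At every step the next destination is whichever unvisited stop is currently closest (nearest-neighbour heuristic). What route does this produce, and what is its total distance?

W → [G:4 / A:5 / E:6 / Z:7 / B:8 / M:13] → G (4)
G → [E:2 / A:3 / Z:9 / B:10 / M:15] → E (2)
E → [A:1 / Z:11 / B:12 / M:17] → A (1)
A → [Z:12 / B:13 / M:18] → Z (12)
Z → [B:1 / M:6] → B (1)
B → [M:5] → M (5)
Return M→W: 13.
Total = 4 + 2 + 1 + 12 + 1 + 5 + 13 = 38.

Total distance 38 via the nearest-neighbour route W → G → E → A → Z → B → M → W.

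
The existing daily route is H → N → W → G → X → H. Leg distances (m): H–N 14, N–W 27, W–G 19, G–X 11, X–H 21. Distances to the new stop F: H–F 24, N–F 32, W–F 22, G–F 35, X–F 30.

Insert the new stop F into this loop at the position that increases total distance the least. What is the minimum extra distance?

Minimum extra distance: 27 m, inserting F between N and W.

Insertion cost between consecutive stops i–j is d(i,F) + d(F,j) − d(i,j):
  between H and N: 24 + 32 − 14 = 42
  between N and W: 32 + 22 − 27 = 27
  between W and G: 22 + 35 − 19 = 38
  between G and X: 35 + 30 − 11 = 54
  between X and H: 30 + 24 − 21 = 33
Cheapest insertion is between N and W, adding 27.
New total = 92 + 27 = 119.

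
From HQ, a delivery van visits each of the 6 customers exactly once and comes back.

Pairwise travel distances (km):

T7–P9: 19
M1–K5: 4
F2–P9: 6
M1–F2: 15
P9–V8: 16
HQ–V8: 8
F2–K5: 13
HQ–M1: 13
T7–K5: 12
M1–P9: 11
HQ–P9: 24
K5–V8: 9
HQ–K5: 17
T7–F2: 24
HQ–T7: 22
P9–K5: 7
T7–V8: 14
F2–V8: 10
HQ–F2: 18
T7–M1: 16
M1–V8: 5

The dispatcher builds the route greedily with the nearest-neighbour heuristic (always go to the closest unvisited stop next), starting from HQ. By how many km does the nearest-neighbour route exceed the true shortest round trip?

From HQ: V8=8, M1=13, K5=17, F2=18, T7=22, P9=24 → choose V8 (8).
From V8: M1=5, K5=9, F2=10, T7=14, P9=16 → choose M1 (5).
From M1: K5=4, P9=11, F2=15, T7=16 → choose K5 (4).
From K5: P9=7, T7=12, F2=13 → choose P9 (7).
From P9: F2=6, T7=19 → choose F2 (6).
From F2: T7=24 → choose T7 (24).
NN route HQ → V8 → M1 → K5 → P9 → F2 → T7 → HQ costs 76.
Optimal: HQ → M1 → T7 → K5 → P9 → F2 → V8 → HQ costs 72 (by enumerating all 360 distinct tours).
Excess = 76 − 72 = 4.

4 km longer than the optimal tour.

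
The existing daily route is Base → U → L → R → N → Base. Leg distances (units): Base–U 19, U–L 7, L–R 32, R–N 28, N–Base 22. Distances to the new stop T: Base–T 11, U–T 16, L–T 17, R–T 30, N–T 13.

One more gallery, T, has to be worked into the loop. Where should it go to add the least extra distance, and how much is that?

+2 — insert T between N and Base.

Insertion cost between consecutive stops i–j is d(i,T) + d(T,j) − d(i,j):
  between Base and U: 11 + 16 − 19 = 8
  between U and L: 16 + 17 − 7 = 26
  between L and R: 17 + 30 − 32 = 15
  between R and N: 30 + 13 − 28 = 15
  between N and Base: 13 + 11 − 22 = 2
Cheapest insertion is between N and Base, adding 2.
New total = 108 + 2 = 110.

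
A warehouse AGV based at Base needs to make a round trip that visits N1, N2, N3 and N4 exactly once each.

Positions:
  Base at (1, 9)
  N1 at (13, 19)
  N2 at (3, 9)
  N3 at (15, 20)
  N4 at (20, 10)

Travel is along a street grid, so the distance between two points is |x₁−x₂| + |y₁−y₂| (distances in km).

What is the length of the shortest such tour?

There are 12 distinct closed tours to check (reversals are equivalent).
Base → N1 → N2 → N3 → N4 → Base: 22+20+23+15+20 = 100
Base → N1 → N2 → N4 → N3 → Base: 22+20+18+15+25 = 100
Base → N1 → N3 → N2 → N4 → Base: 22+3+23+18+20 = 86
Base → N1 → N3 → N4 → N2 → Base: 22+3+15+18+2 = 60
Base → N1 → N4 → N2 → N3 → Base: 22+16+18+23+25 = 104
Base → N1 → N4 → N3 → N2 → Base: 22+16+15+23+2 = 78
Base → N2 → N1 → N3 → N4 → Base: 2+20+3+15+20 = 60
Base → N2 → N1 → N4 → N3 → Base: 2+20+16+15+25 = 78
Base → N2 → N3 → N1 → N4 → Base: 2+23+3+16+20 = 64
Base → N2 → N4 → N1 → N3 → Base: 2+18+16+3+25 = 64
Base → N3 → N1 → N2 → N4 → Base: 25+3+20+18+20 = 86
Base → N3 → N2 → N1 → N4 → Base: 25+23+20+16+20 = 104
The minimum is 60.
One optimal route: Base → N1 → N3 → N4 → N2 → Base (or its reverse).

60 km — the shortest possible round trip.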